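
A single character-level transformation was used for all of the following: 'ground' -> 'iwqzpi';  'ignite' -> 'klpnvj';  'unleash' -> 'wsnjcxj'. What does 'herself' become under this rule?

jjtxgqh

Shifts by position in ground: pos 0: g→i (+2), pos 1: r→w (+5), pos 2: o→q (+2), pos 3: u→z (+5) — repeating every 2. A repeating key of period 2 is used — shifts +2, +5 over and over.
On herself: h+2=j, e+5=j, r+2=t, s+5=x, e+2=g, l+5=q, f+2=h.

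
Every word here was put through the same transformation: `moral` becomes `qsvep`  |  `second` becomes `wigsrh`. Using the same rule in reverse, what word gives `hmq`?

Compare letters: m→q is +4, o→s is +4, r→v is +4 — a constant shift. This is a Caesar cipher with shift 4.
Decoding hmq: h−4=d, m−4=i, q−4=m.

dim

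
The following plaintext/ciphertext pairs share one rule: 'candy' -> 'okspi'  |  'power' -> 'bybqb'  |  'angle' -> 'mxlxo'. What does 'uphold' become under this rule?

gzmavi

Shifts by position in candy: pos 0: c→o (+12), pos 1: a→k (+10), pos 2: n→s (+5), pos 3: d→p (+12), pos 4: y→i (+10) — repeating every 3. A repeating key of period 3 is used — shifts +12, +10, +5 over and over.
For uphold: u+12=g, p+10=z, h+5=m, o+12=a, l+10=v, d+5=i.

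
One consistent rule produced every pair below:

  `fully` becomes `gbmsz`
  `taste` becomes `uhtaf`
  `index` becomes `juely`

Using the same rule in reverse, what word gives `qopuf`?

phone

Shifts by position in fully: pos 0: f→g (+1), pos 1: u→b (+7), pos 2: l→m (+1), pos 3: l→s (+7) — repeating every 2. It's a Vigenère-style cipher with numeric key [1,7]: position i shifts by key[i mod 2].
Reversing it on qopuf: q−1=p, o−7=h, p−1=o, u−7=n, f−1=e.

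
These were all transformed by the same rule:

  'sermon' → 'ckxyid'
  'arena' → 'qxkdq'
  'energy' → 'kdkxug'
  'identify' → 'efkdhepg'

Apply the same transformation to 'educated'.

s(18)→c(2) and e(4)→k(10) fit y≡5x+16 (mod 26); the inverse of 5 mod 26 is 21. Treating letters as 0–25, the rule is x ↦ 5x + 16 (mod 26).
For educated: e(4)→5·4+16≡10=k; d(3)→5·3+16≡5=f; u(20)→5·20+16≡12=m; c(2)→5·2+16≡0=a; a(0)→5·0+16≡16=q; t(19)→5·19+16≡7=h; e(4)→5·4+16≡10=k; d(3)→5·3+16≡5=f (all mod 26).

kfmaqhkf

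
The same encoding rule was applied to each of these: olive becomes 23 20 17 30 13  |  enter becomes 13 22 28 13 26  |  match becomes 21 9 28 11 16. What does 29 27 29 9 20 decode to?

usual

o is letter #15 and maps to 23: an offset of 8. Letters become their 1-based position plus 8 (so a→9, b→10, …).
Decoding 29 27 29 9 20: 29→(29−8)÷1=21=u, 27→(27−8)÷1=19=s, 29→(29−8)÷1=21=u, 9→(9−8)÷1=1=a, 20→(20−8)÷1=12=l.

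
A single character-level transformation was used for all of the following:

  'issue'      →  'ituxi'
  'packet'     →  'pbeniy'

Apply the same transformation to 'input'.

iorxx

In issue: i→i is +0, s→t is +1, s→u is +2, u→x is +3 — the shift increases by 1 each position. Each letter shifts forward by its position index (0, 1, 2, …) — the shift grows by one for each successive letter.
Applying it to input: i+0=i, n+1=o, p+2=r, u+3=x, t+4=x.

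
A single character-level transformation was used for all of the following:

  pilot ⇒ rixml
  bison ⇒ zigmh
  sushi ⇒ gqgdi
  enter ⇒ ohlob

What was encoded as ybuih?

p(15)→r(17) and i(8)→i(8) fit y≡5x+20 (mod 26); the inverse of 5 mod 26 is 21. Treating letters as 0–25, the rule is x ↦ 5x + 20 (mod 26).
Decoding ybuih: y(24)→21·(24−20)≡6=g; b(1)→21·(1−20)≡17=r; u(20)→21·(20−20)≡0=a; i(8)→21·(8−20)≡8=i; h(7)→21·(7−20)≡13=n (all mod 26).

grain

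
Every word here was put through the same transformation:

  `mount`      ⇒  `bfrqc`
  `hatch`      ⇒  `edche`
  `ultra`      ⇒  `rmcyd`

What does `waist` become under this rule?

vdtnc

m(12)→b(1) and o(14)→f(5) fit y≡15x+3 (mod 26); the inverse of 15 mod 26 is 7. Each letter's alphabet position (a=0..z=25) is mapped through 15·x+3 mod 26 — an affine cipher.
For waist: w(22)→15·22+3≡21=v; a(0)→15·0+3≡3=d; i(8)→15·8+3≡19=t; s(18)→15·18+3≡13=n; t(19)→15·19+3≡2=c (all mod 26).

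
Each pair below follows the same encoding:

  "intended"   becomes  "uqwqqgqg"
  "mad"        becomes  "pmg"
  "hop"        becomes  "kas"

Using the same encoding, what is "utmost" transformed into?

gwpavw

Vowels shift forward by 12 and consonants shift forward by 3.
Applying it to utmost: u(vowel)+12=g, t(cons)+3=w, m(cons)+3=p, o(vowel)+12=a, s(cons)+3=v, t(cons)+3=w.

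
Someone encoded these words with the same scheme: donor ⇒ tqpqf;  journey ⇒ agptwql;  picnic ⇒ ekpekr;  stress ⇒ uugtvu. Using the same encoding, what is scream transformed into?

ocgteu

The output letters match the input read backwards, each shifted +2: donor reversed is ronod. The word is reversed, then every letter is shifted forward by 2.
For scream: reverse → maercs; then shift: m+2=o, a+2=c, e+2=g, r+2=t, c+2=e, s+2=u.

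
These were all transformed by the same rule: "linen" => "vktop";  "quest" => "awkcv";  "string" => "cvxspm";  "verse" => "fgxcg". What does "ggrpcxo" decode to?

welfare

A repeating key of period 3 is used — shifts +10, +2, +6 over and over.
Reversing it on ggrpcxo: g−10=w, g−2=e, r−6=l, p−10=f, c−2=a, x−6=r, o−10=e.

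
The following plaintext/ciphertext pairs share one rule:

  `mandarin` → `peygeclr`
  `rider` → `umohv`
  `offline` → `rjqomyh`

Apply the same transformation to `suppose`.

vyassdh

Shifts by position in mandarin: pos 0: m→p (+3), pos 1: a→e (+4), pos 2: n→y (+11), pos 3: d→g (+3), pos 4: a→e (+4), pos 5: r→c (+11) — repeating every 3. It's a Vigenère-style cipher with numeric key [3,4,11]: position i shifts by key[i mod 3].
Applying it to suppose: s+3=v, u+4=y, p+11=a, p+3=s, o+4=s, s+11=d, e+3=h.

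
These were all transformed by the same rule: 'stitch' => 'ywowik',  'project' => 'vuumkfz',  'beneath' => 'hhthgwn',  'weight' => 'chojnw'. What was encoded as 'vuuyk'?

prove

Shifts by position in stitch: pos 0: s→y (+6), pos 1: t→w (+3), pos 2: i→o (+6), pos 3: t→w (+3) — repeating every 2. It's a Vigenère-style cipher with numeric key [6,3]: position i shifts by key[i mod 2].
Reversing it on vuuyk: v−6=p, u−3=r, u−6=o, y−3=v, k−6=e.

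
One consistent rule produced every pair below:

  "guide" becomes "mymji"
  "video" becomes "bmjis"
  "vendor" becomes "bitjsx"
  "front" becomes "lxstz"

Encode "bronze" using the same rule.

hxstfi

Vowels shift forward by 4 and consonants shift forward by 6.
On bronze: b(cons)+6=h, r(cons)+6=x, o(vowel)+4=s, n(cons)+6=t, z(cons)+6=f, e(vowel)+4=i.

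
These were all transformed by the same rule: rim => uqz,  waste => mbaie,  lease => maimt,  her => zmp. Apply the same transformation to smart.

bziua

Read the word backwards and shift each letter +8.
On smart: reverse → trams; then shift: t+8=b, r+8=z, a+8=i, m+8=u, s+8=a.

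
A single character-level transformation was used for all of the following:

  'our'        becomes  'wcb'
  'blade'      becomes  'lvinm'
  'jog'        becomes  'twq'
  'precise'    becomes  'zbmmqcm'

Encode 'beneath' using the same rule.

The shift depends on letter class: consonant r→b is +10, but vowel o→w is +8. The rule splits by letter class: vowels +8, consonants +10.
For beneath: b(cons)+10=l, e(vowel)+8=m, n(cons)+10=x, e(vowel)+8=m, a(vowel)+8=i, t(cons)+10=d, h(cons)+10=r.

lmxmidr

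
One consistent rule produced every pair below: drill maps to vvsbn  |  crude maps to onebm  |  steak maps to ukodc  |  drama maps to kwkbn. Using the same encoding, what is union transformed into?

xysxe

The output letters match the input read backwards, each shifted +10: drill reversed is llird. Two steps: reverse the string, then apply a Caesar shift of +10.
Applying it to union: reverse → noinu; then shift: n+10=x, o+10=y, i+10=s, n+10=x, u+10=e.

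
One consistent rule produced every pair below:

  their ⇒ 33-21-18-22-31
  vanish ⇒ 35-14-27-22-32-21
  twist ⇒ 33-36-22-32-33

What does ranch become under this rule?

31-14-27-16-21

t is letter #20 and maps to 33: an offset of 13. Each letter is replaced by its alphabet position (a=1..z=26) + 13.
For ranch: r=18→31, a=1→14, n=14→27, c=3→16, h=8→21.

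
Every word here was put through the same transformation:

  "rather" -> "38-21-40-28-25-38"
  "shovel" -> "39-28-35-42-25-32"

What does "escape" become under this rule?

25-39-23-21-36-25

r is letter #18 and maps to 38: an offset of 20. Letters become their 1-based position plus 20 (so a→21, b→22, …).
For escape: e=5→25, s=19→39, c=3→23, a=1→21, p=16→36, e=5→25.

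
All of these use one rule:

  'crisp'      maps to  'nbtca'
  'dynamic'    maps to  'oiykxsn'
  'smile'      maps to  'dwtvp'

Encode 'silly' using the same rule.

The shifts repeat in a cycle of length 2: positions 0,1,… shift by +11, +10, then the pattern repeats.
Applying it to silly: s+11=d, i+10=s, l+11=w, l+10=v, y+11=j.

dswvj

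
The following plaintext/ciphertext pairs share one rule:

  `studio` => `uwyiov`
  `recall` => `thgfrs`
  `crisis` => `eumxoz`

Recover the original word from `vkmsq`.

Each letter shifts forward by (position + 2), i.e. 2, 3, 4, … — the shift grows by one for each successive letter.
Decoding vkmsq: v−2=t, k−3=h, m−4=i, s−5=n, q−6=k.

think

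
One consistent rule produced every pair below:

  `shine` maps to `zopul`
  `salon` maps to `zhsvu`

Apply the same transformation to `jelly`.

Each letter is shifted forward by 7 in the alphabet (a Caesar shift of +7).
On jelly: j+7=q, e+7=l, l+7=s, l+7=s, y+7=f.

qlssf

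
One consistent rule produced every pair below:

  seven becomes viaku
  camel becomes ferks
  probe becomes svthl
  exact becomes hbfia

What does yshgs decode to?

vocal

In seven: s→v is +3, e→i is +4, v→a is +5, e→k is +6 — the shift increases by 1 each position. The shift increases by 1 at each position, starting from +3: 3, 4, 5, ….
Undoing it on yshgs: y−3=v, s−4=o, h−5=c, g−6=a, s−7=l.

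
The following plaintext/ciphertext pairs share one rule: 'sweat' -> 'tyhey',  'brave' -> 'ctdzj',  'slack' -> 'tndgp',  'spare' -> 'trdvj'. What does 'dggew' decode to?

cedar

The shift increases by 1 at each position, starting from +1: 1, 2, 3, ….
Reversing it on dggew: d−1=c, g−2=e, g−3=d, e−4=a, w−5=r.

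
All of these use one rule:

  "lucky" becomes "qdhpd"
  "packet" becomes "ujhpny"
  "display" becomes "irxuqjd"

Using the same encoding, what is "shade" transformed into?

xmjin

Two shifts are in play — +9 for a/e/i/o/u, +5 for every other letter.
On shade: s(cons)+5=x, h(cons)+5=m, a(vowel)+9=j, d(cons)+5=i, e(vowel)+9=n.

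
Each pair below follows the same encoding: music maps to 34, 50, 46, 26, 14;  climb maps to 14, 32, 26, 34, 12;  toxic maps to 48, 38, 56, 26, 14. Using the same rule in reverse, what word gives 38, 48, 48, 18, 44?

m(#13)→34 and u(#21)→50: differences scale by 2, so n = 2·pos + 8. With a=1..z=26, the number is 2·pos + 8.
Decoding 38, 48, 48, 18, 44: 38→(38−8)÷2=15=o, 48→(48−8)÷2=20=t, 48→(48−8)÷2=20=t, 18→(18−8)÷2=5=e, 44→(44−8)÷2=18=r.

otter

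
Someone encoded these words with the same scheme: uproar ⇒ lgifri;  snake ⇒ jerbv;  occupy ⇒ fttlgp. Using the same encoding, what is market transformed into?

dribvk

Every letter moves 17 places later in the alphabet, wrapping around z→a.
On market: m+17=d, a+17=r, r+17=i, k+17=b, e+17=v, t+17=k.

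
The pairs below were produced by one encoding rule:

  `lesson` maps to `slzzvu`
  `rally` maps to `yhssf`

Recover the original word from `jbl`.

Compare letters: l→s is +7, e→l is +7, s→z is +7 — a constant shift. This is a Caesar cipher with shift 7.
Reversing it on jbl: j−7=c, b−7=u, l−7=e.

cue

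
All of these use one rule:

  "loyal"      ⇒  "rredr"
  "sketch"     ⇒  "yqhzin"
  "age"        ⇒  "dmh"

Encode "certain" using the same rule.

The rule splits by letter class: vowels +3, consonants +6.
For certain: c(cons)+6=i, e(vowel)+3=h, r(cons)+6=x, t(cons)+6=z, a(vowel)+3=d, i(vowel)+3=l, n(cons)+6=t.

ihxzdlt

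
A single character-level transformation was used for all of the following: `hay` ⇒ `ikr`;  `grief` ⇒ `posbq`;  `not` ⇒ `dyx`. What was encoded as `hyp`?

fox

Read the word backwards and shift each letter +10.
Decoding hyp: shift back: h−10=x, y−10=o, p−10=f → xof; then reverse → fox.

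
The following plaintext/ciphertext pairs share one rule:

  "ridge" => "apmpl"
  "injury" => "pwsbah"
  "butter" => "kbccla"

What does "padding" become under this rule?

The shift depends on letter class: consonant r→a is +9, but vowel i→p is +7. Vowels shift forward by 7 and consonants shift forward by 9.
Applying it to padding: p(cons)+9=y, a(vowel)+7=h, d(cons)+9=m, d(cons)+9=m, i(vowel)+7=p, n(cons)+9=w, g(cons)+9=p.

yhmmpwp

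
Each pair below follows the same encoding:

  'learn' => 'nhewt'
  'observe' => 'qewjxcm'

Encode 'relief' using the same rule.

thpnkm

Each letter shifts forward by (position + 2), i.e. 2, 3, 4, … — the shift grows by one for each successive letter.
On relief: r+2=t, e+3=h, l+4=p, i+5=n, e+6=k, f+7=m.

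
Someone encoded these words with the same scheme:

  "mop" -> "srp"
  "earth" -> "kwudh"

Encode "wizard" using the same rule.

The output letters match the input read backwards, each shifted +3: mop reversed is pom. Read the word backwards and shift each letter +3.
On wizard: reverse → draziw; then shift: d+3=g, r+3=u, a+3=d, z+3=c, i+3=l, w+3=z.

gudclz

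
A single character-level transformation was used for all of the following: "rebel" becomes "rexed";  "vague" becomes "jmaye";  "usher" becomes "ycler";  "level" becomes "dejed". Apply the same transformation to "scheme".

r(17)→r(17) and e(4)→e(4) fit y≡11x+12 (mod 26); the inverse of 11 mod 26 is 19. Each letter's alphabet position (a=0..z=25) is mapped through 11·x+12 mod 26 — an affine cipher.
For scheme: s(18)→11·18+12≡2=c; c(2)→11·2+12≡8=i; h(7)→11·7+12≡11=l; e(4)→11·4+12≡4=e; m(12)→11·12+12≡14=o; e(4)→11·4+12≡4=e (all mod 26).

cileoe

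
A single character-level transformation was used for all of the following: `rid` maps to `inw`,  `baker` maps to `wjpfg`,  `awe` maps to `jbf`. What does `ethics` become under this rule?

The output letters match the input read backwards, each shifted +5: rid reversed is dir. Two steps: reverse the string, then apply a Caesar shift of +5.
For ethics: reverse → scihte; then shift: s+5=x, c+5=h, i+5=n, h+5=m, t+5=y, e+5=j.

xhnmyj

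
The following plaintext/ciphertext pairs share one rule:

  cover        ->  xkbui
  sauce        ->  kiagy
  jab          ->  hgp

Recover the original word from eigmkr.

The word is reversed, then every letter is shifted forward by 6.
Undoing it on eigmkr: shift back: e−6=y, i−6=c, g−6=a, m−6=g, k−6=e, r−6=l → ycagel; then reverse → legacy.

legacy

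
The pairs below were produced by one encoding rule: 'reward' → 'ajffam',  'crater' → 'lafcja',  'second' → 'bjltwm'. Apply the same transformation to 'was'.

ffb

The shift depends on letter class: consonant r→a is +9, but vowel e→j is +5. Vowels shift forward by 5 and consonants shift forward by 9.
On was: w(cons)+9=f, a(vowel)+5=f, s(cons)+9=b.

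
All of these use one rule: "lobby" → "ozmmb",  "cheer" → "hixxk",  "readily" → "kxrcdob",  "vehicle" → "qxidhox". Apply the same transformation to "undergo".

vecxknz

l(11)→o(14) and o(14)→z(25) fit y≡21x+17 (mod 26); the inverse of 21 mod 26 is 5. This is an affine cipher: with a=0,…,z=25, each position x becomes (21x+17) mod 26.
For undergo: u(20)→21·20+17≡21=v; n(13)→21·13+17≡4=e; d(3)→21·3+17≡2=c; e(4)→21·4+17≡23=x; r(17)→21·17+17≡10=k; g(6)→21·6+17≡13=n; o(14)→21·14+17≡25=z (all mod 26).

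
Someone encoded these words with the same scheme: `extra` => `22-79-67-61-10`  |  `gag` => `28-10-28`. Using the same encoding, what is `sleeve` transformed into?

Each letter becomes 3×(its alphabet position, a=1..z=26) + 7.
Applying it to sleeve: s=19→64, l=12→43, e=5→22, e=5→22, v=22→73, e=5→22.

64-43-22-22-73-22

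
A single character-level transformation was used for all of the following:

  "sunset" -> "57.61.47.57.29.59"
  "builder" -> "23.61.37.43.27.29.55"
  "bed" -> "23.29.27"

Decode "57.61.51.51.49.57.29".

suppose

With a=1..z=26, the number is 2·pos + 19.
Decoding 57.61.51.51.49.57.29: 57→(57−19)÷2=19=s, 61→(61−19)÷2=21=u, 51→(51−19)÷2=16=p, 51→(51−19)÷2=16=p, 49→(49−19)÷2=15=o, 57→(57−19)÷2=19=s, 29→(29−19)÷2=5=e.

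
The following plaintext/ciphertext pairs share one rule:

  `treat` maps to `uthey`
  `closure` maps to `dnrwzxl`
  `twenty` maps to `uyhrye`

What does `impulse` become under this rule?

In treat: t→u is +1, r→t is +2, e→h is +3, a→e is +4 — the shift increases by 1 each position. Letter i (0-indexed) is shifted by i+1, so successive shifts are 1, 2, 3, ….
On impulse: i+1=j, m+2=o, p+3=s, u+4=y, l+5=q, s+6=y, e+7=l.

josyqyl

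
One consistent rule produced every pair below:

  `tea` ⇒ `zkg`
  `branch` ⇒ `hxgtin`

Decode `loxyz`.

Compare letters: t→z is +6, e→k is +6, a→g is +6 — a constant shift. This is a Caesar cipher with shift 6.
Undoing it on loxyz: l−6=f, o−6=i, x−6=r, y−6=s, z−6=t.

first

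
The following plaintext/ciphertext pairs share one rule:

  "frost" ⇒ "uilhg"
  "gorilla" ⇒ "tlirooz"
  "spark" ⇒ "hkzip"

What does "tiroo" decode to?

Each letter is replaced by its mirror in the alphabet: a↔z, b↔y, c↔x, and so on (the Atbash cipher).
Decoding tiroo: t↔g, i↔r, r↔i, o↔l, o↔l.

grill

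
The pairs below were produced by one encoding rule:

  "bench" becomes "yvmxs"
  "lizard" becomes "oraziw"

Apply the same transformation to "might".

Each letter is replaced by its mirror in the alphabet: a↔z, b↔y, c↔x, and so on (the Atbash cipher).
On might: m↔n, i↔r, g↔t, h↔s, t↔g.

nrtsg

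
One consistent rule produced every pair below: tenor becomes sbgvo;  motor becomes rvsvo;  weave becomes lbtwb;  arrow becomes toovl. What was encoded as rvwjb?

t(19)→s(18) and e(4)→b(1) fit y≡15x+19 (mod 26); the inverse of 15 mod 26 is 7. Treating letters as 0–25, the rule is x ↦ 15x + 19 (mod 26).
Undoing it on rvwjb: r(17)→7·(17−19)≡12=m; v(21)→7·(21−19)≡14=o; w(22)→7·(22−19)≡21=v; j(9)→7·(9−19)≡8=i; b(1)→7·(1−19)≡4=e (all mod 26).

movie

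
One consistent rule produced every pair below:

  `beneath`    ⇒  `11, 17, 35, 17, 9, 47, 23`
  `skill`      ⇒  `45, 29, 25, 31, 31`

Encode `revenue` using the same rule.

43, 17, 51, 17, 35, 49, 17

b(#2)→11 and e(#5)→17: differences scale by 2, so n = 2·pos + 7. The formula is n = 2×(alphabet index, a=1) + 7.
On revenue: r=18→43, e=5→17, v=22→51, e=5→17, n=14→35, u=21→49, e=5→17.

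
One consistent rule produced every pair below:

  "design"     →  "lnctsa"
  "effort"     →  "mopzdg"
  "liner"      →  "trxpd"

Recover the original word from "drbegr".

virtue

In design: d→l is +8, e→n is +9, s→c is +10, i→t is +11 — the shift increases by 1 each position. Each letter shifts forward by (position + 8), i.e. 8, 9, 10, … — the shift grows by one for each successive letter.
Decoding drbegr: d−8=v, r−9=i, b−10=r, e−11=t, g−12=u, r−13=e.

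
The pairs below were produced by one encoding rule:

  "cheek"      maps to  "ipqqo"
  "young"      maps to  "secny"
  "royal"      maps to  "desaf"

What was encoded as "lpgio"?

thick

c(2)→i(8) and h(7)→p(15) fit y≡17x+0 (mod 26); the inverse of 17 mod 26 is 23. Each letter's alphabet position (a=0..z=25) is mapped through 17·x+0 mod 26 — an affine cipher.
Decoding lpgio: l(11)→23·(11−0)≡19=t; p(15)→23·(15−0)≡7=h; g(6)→23·(6−0)≡8=i; i(8)→23·(8−0)≡2=c; o(14)→23·(14−0)≡10=k (all mod 26).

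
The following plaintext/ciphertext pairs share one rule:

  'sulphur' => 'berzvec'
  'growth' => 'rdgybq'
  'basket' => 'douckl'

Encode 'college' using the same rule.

oqovvym

The output letters match the input read backwards, each shifted +10: sulphur reversed is ruhplus. The word is reversed, then every letter is shifted forward by 10.
Applying it to college: reverse → egelloc; then shift: e+10=o, g+10=q, e+10=o, l+10=v, l+10=v, o+10=y, c+10=m.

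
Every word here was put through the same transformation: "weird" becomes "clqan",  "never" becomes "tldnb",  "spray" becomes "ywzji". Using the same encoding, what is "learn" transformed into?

In weird: w→c is +6, e→l is +7, i→q is +8, r→a is +9 — the shift increases by 1 each position. The shift increases by 1 at each position, starting from +6: 6, 7, 8, ….
On learn: l+6=r, e+7=l, a+8=i, r+9=a, n+10=x.

rliax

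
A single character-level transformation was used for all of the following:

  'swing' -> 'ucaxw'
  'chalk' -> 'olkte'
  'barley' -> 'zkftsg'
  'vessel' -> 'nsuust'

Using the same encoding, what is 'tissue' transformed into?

s(18)→u(20) and w(22)→c(2) fit y≡15x+10 (mod 26); the inverse of 15 mod 26 is 7. Treating letters as 0–25, the rule is x ↦ 15x + 10 (mod 26).
Applying it to tissue: t(19)→15·19+10≡9=j; i(8)→15·8+10≡0=a; s(18)→15·18+10≡20=u; s(18)→15·18+10≡20=u; u(20)→15·20+10≡24=y; e(4)→15·4+10≡18=s (all mod 26).

jauuys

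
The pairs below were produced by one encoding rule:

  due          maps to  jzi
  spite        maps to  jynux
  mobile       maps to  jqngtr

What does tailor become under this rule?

wtqnfy

The output letters match the input read backwards, each shifted +5: due reversed is eud. The word is reversed, then every letter is shifted forward by 5.
On tailor: reverse → roliat; then shift: r+5=w, o+5=t, l+5=q, i+5=n, a+5=f, t+5=y.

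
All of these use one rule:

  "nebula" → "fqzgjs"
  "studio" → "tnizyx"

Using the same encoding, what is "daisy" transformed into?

The output letters match the input read backwards, each shifted +5: nebula reversed is aluben. The word is reversed, then every letter is shifted forward by 5.
Applying it to daisy: reverse → ysiad; then shift: y+5=d, s+5=x, i+5=n, a+5=f, d+5=i.

dxnfi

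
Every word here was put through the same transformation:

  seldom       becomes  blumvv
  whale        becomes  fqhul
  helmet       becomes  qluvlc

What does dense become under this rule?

The shift depends on letter class: consonant s→b is +9, but vowel e→l is +7. The rule splits by letter class: vowels +7, consonants +9.
Applying it to dense: d(cons)+9=m, e(vowel)+7=l, n(cons)+9=w, s(cons)+9=b, e(vowel)+7=l.

mlwbl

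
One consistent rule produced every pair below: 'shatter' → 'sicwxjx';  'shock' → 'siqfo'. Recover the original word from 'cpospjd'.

complex

In shatter: s→s is +0, h→i is +1, a→c is +2, t→w is +3 — the shift increases by 1 each position. Letter i (0-indexed) is shifted by i+0, so successive shifts are 0, 1, 2, ….
Reversing it on cpospjd: c−0=c, p−1=o, o−2=m, s−3=p, p−4=l, j−5=e, d−6=x.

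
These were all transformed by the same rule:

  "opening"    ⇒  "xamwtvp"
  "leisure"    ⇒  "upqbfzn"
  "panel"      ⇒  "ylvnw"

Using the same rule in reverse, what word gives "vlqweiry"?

maintain

A repeating key of period 3 is used — shifts +9, +11, +8 over and over.
Undoing it on vlqweiry: v−9=m, l−11=a, q−8=i, w−9=n, e−11=t, i−8=a, r−9=i, y−11=n.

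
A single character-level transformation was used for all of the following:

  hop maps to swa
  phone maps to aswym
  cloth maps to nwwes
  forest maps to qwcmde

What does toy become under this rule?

ewj

The shift depends on letter class: consonant h→s is +11, but vowel o→w is +8. Two shifts are in play — +8 for a/e/i/o/u, +11 for every other letter.
Applying it to toy: t(cons)+11=e, o(vowel)+8=w, y(cons)+11=j.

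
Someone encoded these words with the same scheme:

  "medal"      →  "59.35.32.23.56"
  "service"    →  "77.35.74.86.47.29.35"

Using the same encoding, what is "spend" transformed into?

77.68.35.62.32

Each letter becomes 3×(its alphabet position, a=1..z=26) + 20.
Applying it to spend: s=19→77, p=16→68, e=5→35, n=14→62, d=4→32.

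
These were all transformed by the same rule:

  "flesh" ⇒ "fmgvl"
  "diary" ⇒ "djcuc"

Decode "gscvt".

grasp

Letter i (0-indexed) is shifted by i+0, so successive shifts are 0, 1, 2, ….
Decoding gscvt: g−0=g, s−1=r, c−2=a, v−3=s, t−4=p.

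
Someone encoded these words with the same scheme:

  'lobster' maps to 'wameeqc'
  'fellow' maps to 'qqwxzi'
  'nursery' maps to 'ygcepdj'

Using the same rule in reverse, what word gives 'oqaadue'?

The shifts repeat in a cycle of length 2: positions 0,1,… shift by +11, +12, then the pattern repeats.
Decoding oqaadue: o−11=d, q−12=e, a−11=p, a−12=o, d−11=s, u−12=i, e−11=t.

deposit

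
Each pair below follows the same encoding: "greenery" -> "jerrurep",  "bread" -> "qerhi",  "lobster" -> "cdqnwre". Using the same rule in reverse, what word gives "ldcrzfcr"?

g(6)→j(9) and r(17)→e(4) fit y≡9x+7 (mod 26); the inverse of 9 mod 26 is 3. Each letter's alphabet position (a=0..z=25) is mapped through 9·x+7 mod 26 — an affine cipher.
Reversing it on ldcrzfcr: l(11)→3·(11−7)≡12=m; d(3)→3·(3−7)≡14=o; c(2)→3·(2−7)≡11=l; r(17)→3·(17−7)≡4=e; z(25)→3·(25−7)≡2=c; f(5)→3·(5−7)≡20=u; c(2)→3·(2−7)≡11=l; r(17)→3·(17−7)≡4=e (all mod 26).

molecule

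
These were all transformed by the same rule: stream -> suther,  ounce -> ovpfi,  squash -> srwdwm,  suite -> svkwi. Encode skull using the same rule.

slwop

Letter i (0-indexed) is shifted by i+0, so successive shifts are 0, 1, 2, ….
On skull: s+0=s, k+1=l, u+2=w, l+3=o, l+4=p.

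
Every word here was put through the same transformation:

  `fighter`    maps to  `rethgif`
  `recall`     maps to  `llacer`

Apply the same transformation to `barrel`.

The word is simply reversed.
On barrel: reverse → lerrab.

lerrab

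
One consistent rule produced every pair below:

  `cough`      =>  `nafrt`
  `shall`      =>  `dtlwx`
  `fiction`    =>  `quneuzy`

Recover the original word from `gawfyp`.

The shifts repeat in a cycle of length 3: positions 0,1,… shift by +11, +12, +11, then the pattern repeats.
Undoing it on gawfyp: g−11=v, a−12=o, w−11=l, f−11=u, y−12=m, p−11=e.

volume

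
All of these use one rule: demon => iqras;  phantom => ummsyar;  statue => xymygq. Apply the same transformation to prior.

The rule splits by letter class: vowels +12, consonants +5.
On prior: p(cons)+5=u, r(cons)+5=w, i(vowel)+12=u, o(vowel)+12=a, r(cons)+5=w.

uwuaw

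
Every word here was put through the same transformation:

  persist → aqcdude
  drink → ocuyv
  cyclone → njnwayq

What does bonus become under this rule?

maygd

Vowels shift forward by 12 and consonants shift forward by 11.
Applying it to bonus: b(cons)+11=m, o(vowel)+12=a, n(cons)+11=y, u(vowel)+12=g, s(cons)+11=d.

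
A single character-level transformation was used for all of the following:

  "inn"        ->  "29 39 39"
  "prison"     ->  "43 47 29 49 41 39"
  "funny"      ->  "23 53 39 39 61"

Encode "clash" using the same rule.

17 35 13 49 27

i(#9)→29 and n(#14)→39: differences scale by 2, so n = 2·pos + 11. Each letter becomes 2×(its alphabet position, a=1..z=26) + 11.
On clash: c=3→17, l=12→35, a=1→13, s=19→49, h=8→27.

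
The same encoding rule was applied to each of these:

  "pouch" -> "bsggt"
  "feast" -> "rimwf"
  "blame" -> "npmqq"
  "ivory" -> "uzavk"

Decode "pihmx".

devil

Shifts by position in pouch: pos 0: p→b (+12), pos 1: o→s (+4), pos 2: u→g (+12), pos 3: c→g (+4) — repeating every 2. A repeating key of period 2 is used — shifts +12, +4 over and over.
Reversing it on pihmx: p−12=d, i−4=e, h−12=v, m−4=i, x−12=l.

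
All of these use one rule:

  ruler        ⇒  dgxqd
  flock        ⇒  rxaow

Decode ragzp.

found

Compare letters: r→d is +12, u→g is +12, l→x is +12 — a constant shift. This is a Caesar cipher with shift 12.
Undoing it on ragzp: r−12=f, a−12=o, g−12=u, z−12=n, p−12=d.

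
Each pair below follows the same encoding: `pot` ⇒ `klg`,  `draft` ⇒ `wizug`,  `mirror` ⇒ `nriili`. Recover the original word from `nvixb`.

Each pair mirrors across the alphabet (p↔k, o↔l, t↔g): positions sum to 25. Letters are reflected about the middle of the alphabet (position → 25−position): Atbash.
Undoing it on nvixb: n↔m, v↔e, i↔r, x↔c, b↔y.

mercy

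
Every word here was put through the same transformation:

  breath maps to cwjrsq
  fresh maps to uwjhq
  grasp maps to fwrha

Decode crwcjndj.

barbecue

b(1)→c(2) and r(17)→w(22) fit y≡11x+17 (mod 26); the inverse of 11 mod 26 is 19. Treating letters as 0–25, the rule is x ↦ 11x + 17 (mod 26).
Decoding crwcjndj: c(2)→19·(2−17)≡1=b; r(17)→19·(17−17)≡0=a; w(22)→19·(22−17)≡17=r; c(2)→19·(2−17)≡1=b; j(9)→19·(9−17)≡4=e; n(13)→19·(13−17)≡2=c; d(3)→19·(3−17)≡20=u; j(9)→19·(9−17)≡4=e (all mod 26).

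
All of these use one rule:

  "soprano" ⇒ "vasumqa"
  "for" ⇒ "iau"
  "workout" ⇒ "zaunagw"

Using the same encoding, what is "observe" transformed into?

The shift depends on letter class: consonant s→v is +3, but vowel o→a is +12. Vowels shift forward by 12 and consonants shift forward by 3.
On observe: o(vowel)+12=a, b(cons)+3=e, s(cons)+3=v, e(vowel)+12=q, r(cons)+3=u, v(cons)+3=y, e(vowel)+12=q.

aevquyq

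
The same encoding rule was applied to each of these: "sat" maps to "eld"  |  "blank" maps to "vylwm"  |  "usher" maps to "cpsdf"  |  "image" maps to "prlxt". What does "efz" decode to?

The output letters match the input read backwards, each shifted +11: sat reversed is tas. Two steps: reverse the string, then apply a Caesar shift of +11.
Undoing it on efz: shift back: e−11=t, f−11=u, z−11=o → tuo; then reverse → out.

out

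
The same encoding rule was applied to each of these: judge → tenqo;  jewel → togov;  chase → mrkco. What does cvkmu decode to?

slack

Each letter is shifted forward by 10 in the alphabet (a Caesar shift of +10).
Decoding cvkmu: c−10=s, v−10=l, k−10=a, m−10=c, u−10=k.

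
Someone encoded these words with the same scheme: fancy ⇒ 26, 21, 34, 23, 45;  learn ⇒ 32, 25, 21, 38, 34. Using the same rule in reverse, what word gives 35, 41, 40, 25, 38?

outer

f is letter #6 and maps to 26: an offset of 20. Letters become their 1-based position plus 20 (so a→21, b→22, …).
Reversing it on 35, 41, 40, 25, 38: 35→(35−20)÷1=15=o, 41→(41−20)÷1=21=u, 40→(40−20)÷1=20=t, 25→(25−20)÷1=5=e, 38→(38−20)÷1=18=r.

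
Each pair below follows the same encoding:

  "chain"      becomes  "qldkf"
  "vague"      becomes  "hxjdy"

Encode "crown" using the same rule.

The output letters match the input read backwards, each shifted +3: chain reversed is niahc. The word is reversed, then every letter is shifted forward by 3.
On crown: reverse → nworc; then shift: n+3=q, w+3=z, o+3=r, r+3=u, c+3=f.

qzruf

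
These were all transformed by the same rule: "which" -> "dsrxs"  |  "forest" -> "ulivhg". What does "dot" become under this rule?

wlg

Each pair mirrors across the alphabet (w↔d, h↔s, i↔r): positions sum to 25. This is the alphabet-reversal cipher (Atbash): a becomes z, b becomes y, etc.
On dot: d↔w, o↔l, t↔g.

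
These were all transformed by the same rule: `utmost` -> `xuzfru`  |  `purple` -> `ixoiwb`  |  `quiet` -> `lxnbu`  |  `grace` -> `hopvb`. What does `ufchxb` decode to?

tongue

This is an affine cipher: with a=0,…,z=25, each position x becomes (3x+15) mod 26.
Reversing it on ufchxb: u(20)→9·(20−15)≡19=t; f(5)→9·(5−15)≡14=o; c(2)→9·(2−15)≡13=n; h(7)→9·(7−15)≡6=g; x(23)→9·(23−15)≡20=u; b(1)→9·(1−15)≡4=e (all mod 26).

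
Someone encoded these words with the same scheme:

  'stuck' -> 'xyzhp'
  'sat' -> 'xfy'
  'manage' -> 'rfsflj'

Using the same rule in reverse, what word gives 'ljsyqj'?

gentle

Compare letters: s→x is +5, t→y is +5, u→z is +5 — a constant shift. Every letter moves 5 places later in the alphabet, wrapping around z→a.
Decoding ljsyqj: l−5=g, j−5=e, s−5=n, y−5=t, q−5=l, j−5=e.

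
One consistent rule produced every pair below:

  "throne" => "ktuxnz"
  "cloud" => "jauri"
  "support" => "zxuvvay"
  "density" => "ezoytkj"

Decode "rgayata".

Two steps: reverse the string, then apply a Caesar shift of +6.
Reversing it on rgayata: shift back: r−6=l, g−6=a, a−6=u, y−6=s, a−6=u, t−6=n, a−6=u → lausunu; then reverse → unusual.

unusual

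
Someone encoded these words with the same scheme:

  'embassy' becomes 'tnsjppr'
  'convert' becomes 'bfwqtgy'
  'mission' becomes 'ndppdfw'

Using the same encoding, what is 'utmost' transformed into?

e(4)→t(19) and m(12)→n(13) fit y≡9x+9 (mod 26); the inverse of 9 mod 26 is 3. This is an affine cipher: with a=0,…,z=25, each position x becomes (9x+9) mod 26.
For utmost: u(20)→9·20+9≡7=h; t(19)→9·19+9≡24=y; m(12)→9·12+9≡13=n; o(14)→9·14+9≡5=f; s(18)→9·18+9≡15=p; t(19)→9·19+9≡24=y (all mod 26).

hynfpy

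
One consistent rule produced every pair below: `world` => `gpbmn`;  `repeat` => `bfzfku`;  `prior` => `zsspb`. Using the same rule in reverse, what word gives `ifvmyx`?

Shifts by position in world: pos 0: w→g (+10), pos 1: o→p (+1), pos 2: r→b (+10), pos 3: l→m (+1) — repeating every 2. The shifts repeat in a cycle of length 2: positions 0,1,… shift by +10, +1, then the pattern repeats.
Decoding ifvmyx: i−10=y, f−1=e, v−10=l, m−1=l, y−10=o, x−1=w.

yellow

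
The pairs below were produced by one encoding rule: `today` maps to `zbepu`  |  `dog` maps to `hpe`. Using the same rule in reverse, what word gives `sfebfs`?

reader

Two steps: reverse the string, then apply a Caesar shift of +1.
Reversing it on sfebfs: shift back: s−1=r, f−1=e, e−1=d, b−1=a, f−1=e, s−1=r → redaer; then reverse → reader.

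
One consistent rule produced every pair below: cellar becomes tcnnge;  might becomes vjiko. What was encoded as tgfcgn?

leader

The output letters match the input read backwards, each shifted +2: cellar reversed is rallec. Read the word backwards and shift each letter +2.
Undoing it on tgfcgn: shift back: t−2=r, g−2=e, f−2=d, c−2=a, g−2=e, n−2=l → redael; then reverse → leader.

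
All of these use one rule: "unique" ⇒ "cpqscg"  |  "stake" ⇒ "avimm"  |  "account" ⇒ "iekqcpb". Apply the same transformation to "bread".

jtmcl

Shifts by position in unique: pos 0: u→c (+8), pos 1: n→p (+2), pos 2: i→q (+8), pos 3: q→s (+2) — repeating every 2. A repeating key of period 2 is used — shifts +8, +2 over and over.
Applying it to bread: b+8=j, r+2=t, e+8=m, a+2=c, d+8=l.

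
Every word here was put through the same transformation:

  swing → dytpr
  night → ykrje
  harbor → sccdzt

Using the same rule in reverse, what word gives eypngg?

twelve

Shifts by position in swing: pos 0: s→d (+11), pos 1: w→y (+2), pos 2: i→t (+11), pos 3: n→p (+2) — repeating every 2. It's a Vigenère-style cipher with numeric key [11,2]: position i shifts by key[i mod 2].
Reversing it on eypngg: e−11=t, y−2=w, p−11=e, n−2=l, g−11=v, g−2=e.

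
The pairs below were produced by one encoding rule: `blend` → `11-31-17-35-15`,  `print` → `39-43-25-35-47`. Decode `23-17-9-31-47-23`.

health

b(#2)→11 and l(#12)→31: differences scale by 2, so n = 2·pos + 7. Each letter becomes 2×(its alphabet position, a=1..z=26) + 7.
Undoing it on 23-17-9-31-47-23: 23→(23−7)÷2=8=h, 17→(17−7)÷2=5=e, 9→(9−7)÷2=1=a, 31→(31−7)÷2=12=l, 47→(47−7)÷2=20=t, 23→(23−7)÷2=8=h.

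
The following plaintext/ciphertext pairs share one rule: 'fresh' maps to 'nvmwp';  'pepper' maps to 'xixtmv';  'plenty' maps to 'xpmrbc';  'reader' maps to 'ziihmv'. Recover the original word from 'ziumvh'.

Shifts by position in fresh: pos 0: f→n (+8), pos 1: r→v (+4), pos 2: e→m (+8), pos 3: s→w (+4) — repeating every 2. It's a Vigenère-style cipher with numeric key [8,4]: position i shifts by key[i mod 2].
Reversing it on ziumvh: z−8=r, i−4=e, u−8=m, m−4=i, v−8=n, h−4=d.

remind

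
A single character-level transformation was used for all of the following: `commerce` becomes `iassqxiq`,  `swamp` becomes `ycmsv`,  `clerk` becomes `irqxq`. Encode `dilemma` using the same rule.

The shift depends on letter class: consonant c→i is +6, but vowel o→a is +12. Two shifts are in play — +12 for a/e/i/o/u, +6 for every other letter.
For dilemma: d(cons)+6=j, i(vowel)+12=u, l(cons)+6=r, e(vowel)+12=q, m(cons)+6=s, m(cons)+6=s, a(vowel)+12=m.

jurqssm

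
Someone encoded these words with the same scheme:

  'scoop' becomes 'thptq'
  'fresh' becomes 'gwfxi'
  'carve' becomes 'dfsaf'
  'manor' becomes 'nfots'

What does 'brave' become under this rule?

cwbaf

The shifts repeat in a cycle of length 2: positions 0,1,… shift by +1, +5, then the pattern repeats.
For brave: b+1=c, r+5=w, a+1=b, v+5=a, e+1=f.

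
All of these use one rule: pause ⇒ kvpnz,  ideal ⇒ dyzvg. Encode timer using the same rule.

odhzm

Compare letters: p→k is +21, a→v is +21, u→p is +21 — a constant shift. Every letter moves 21 places later in the alphabet, wrapping around z→a.
For timer: t+21=o, i+21=d, m+21=h, e+21=z, r+21=m.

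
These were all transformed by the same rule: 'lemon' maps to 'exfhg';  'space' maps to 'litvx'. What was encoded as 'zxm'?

get

This is a Caesar cipher with shift 19.
Decoding zxm: z−19=g, x−19=e, m−19=t.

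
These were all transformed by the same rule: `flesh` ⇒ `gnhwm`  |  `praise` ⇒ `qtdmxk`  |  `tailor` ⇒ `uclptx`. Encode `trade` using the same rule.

The shift increases by 1 at each position, starting from +1: 1, 2, 3, ….
Applying it to trade: t+1=u, r+2=t, a+3=d, d+4=h, e+5=j.

utdhj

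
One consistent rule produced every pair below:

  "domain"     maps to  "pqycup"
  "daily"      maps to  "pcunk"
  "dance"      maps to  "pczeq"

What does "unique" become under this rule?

gpusgg

It's a Vigenère-style cipher with numeric key [12,2]: position i shifts by key[i mod 2].
Applying it to unique: u+12=g, n+2=p, i+12=u, q+2=s, u+12=g, e+2=g.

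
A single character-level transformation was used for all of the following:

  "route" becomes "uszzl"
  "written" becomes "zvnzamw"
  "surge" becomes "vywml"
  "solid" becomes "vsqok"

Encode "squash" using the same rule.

vuzgzp

In route: r→u is +3, o→s is +4, u→z is +5, t→z is +6 — the shift increases by 1 each position. Each letter shifts forward by (position + 3), i.e. 3, 4, 5, … — the shift grows by one for each successive letter.
On squash: s+3=v, q+4=u, u+5=z, a+6=g, s+7=z, h+8=p.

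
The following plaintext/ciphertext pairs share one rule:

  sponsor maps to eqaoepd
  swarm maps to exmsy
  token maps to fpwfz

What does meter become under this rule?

Shifts by position in sponsor: pos 0: s→e (+12), pos 1: p→q (+1), pos 2: o→a (+12), pos 3: n→o (+1) — repeating every 2. It's a Vigenère-style cipher with numeric key [12,1]: position i shifts by key[i mod 2].
On meter: m+12=y, e+1=f, t+12=f, e+1=f, r+12=d.

yfffd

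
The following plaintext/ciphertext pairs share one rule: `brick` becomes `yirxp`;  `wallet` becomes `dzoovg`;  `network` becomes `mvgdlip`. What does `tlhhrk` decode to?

gossip

Letters are reflected about the middle of the alphabet (position → 25−position): Atbash.
Undoing it on tlhhrk: t↔g, l↔o, h↔s, h↔s, r↔i, k↔p.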